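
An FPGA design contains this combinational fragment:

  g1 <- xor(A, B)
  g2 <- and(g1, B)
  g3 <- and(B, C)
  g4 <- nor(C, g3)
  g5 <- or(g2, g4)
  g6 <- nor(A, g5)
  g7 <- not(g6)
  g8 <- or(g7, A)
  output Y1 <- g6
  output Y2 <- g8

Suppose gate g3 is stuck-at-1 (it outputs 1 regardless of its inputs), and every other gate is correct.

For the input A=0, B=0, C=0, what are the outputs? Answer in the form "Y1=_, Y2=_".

Propagate with g3 forced: g1=0, g2=0, g3=1 [stuck-at-1], g4=0, g5=0, g6=1, g7=0, g8=0.
So the outputs are Y1=1, Y2=0. (Without the fault they would be Y1=0, Y2=1.)

Y1=1, Y2=0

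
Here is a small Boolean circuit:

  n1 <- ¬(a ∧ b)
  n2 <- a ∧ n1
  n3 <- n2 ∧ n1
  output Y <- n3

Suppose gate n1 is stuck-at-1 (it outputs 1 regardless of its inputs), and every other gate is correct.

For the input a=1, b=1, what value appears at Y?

Propagate with n1 forced: n1=1 [stuck-at-1], n2=1, n3=1.
So Y = 1. (Without the fault it would be 0.)

1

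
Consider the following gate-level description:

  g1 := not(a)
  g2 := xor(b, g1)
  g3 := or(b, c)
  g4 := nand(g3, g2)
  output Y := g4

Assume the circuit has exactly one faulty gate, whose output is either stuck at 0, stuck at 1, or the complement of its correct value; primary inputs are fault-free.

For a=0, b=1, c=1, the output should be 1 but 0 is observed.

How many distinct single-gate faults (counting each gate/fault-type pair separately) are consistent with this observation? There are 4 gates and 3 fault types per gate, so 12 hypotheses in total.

Fault-free: g1=1, g2=0, g3=1, g4=1 → 1. Observed 0.
  g1 stuck-at-0: output 0 ✓
  g1 stuck-at-1: output 1 ✗
  g1 inverted output: output 0 ✓
  g2 stuck-at-0: output 1 ✗
  g2 stuck-at-1: output 0 ✓
  g2 inverted output: output 0 ✓
  g3 stuck-at-0: output 1 ✗
  g3 stuck-at-1: output 1 ✗
  g3 inverted output: output 1 ✗
  g4 stuck-at-0: output 0 ✓
  g4 stuck-at-1: output 1 ✗
  g4 inverted output: output 0 ✓
Consistent faults: {g1 stuck-at-0, g1 inverted output, g2 stuck-at-1, g2 inverted output, g4 stuck-at-0, g4 inverted output} — 6 in all.

6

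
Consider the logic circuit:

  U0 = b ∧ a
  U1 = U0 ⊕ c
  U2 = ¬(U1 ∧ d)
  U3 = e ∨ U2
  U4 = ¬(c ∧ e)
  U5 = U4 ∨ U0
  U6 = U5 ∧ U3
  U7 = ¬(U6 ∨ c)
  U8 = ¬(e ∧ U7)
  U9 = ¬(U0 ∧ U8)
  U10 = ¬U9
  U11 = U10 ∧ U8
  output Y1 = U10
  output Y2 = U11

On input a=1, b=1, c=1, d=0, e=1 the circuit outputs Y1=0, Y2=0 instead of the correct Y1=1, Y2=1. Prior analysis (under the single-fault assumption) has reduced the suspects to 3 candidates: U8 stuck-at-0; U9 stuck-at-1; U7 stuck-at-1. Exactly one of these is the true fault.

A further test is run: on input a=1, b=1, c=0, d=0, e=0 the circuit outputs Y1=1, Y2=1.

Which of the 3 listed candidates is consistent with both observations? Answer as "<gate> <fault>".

U7 stuck-at-1

Evaluate each candidate on input a=1, b=1, c=0, d=0, e=0:
  U8 stuck-at-0: U0=1, U1=1, U2=1, U3=1, U4=1, U5=1, U6=1, U7=0, U8=0 [stuck-at-0], U9=1, U10=0, U11=0 → Y1=0, Y2=0 — eliminated
  U9 stuck-at-1: U0=1, U1=1, U2=1, U3=1, U4=1, U5=1, U6=1, U7=0, U8=1, U9=1 [stuck-at-1], U10=0, U11=0 → Y1=0, Y2=0 — eliminated
  U7 stuck-at-1: U0=1, U1=1, U2=1, U3=1, U4=1, U5=1, U6=1, U7=1 [stuck-at-1], U8=1, U9=0, U10=1, U11=1 → Y1=1, Y2=1 — matches
Only U7 stuck-at-1 reproduces the observed Y1=1, Y2=1.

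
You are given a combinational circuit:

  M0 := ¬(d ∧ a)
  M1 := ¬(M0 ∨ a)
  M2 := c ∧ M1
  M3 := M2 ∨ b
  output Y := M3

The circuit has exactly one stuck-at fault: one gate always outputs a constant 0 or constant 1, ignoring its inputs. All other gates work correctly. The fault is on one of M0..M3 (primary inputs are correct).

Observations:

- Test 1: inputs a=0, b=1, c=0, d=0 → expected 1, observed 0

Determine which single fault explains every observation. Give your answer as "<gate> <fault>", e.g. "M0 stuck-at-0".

M3 stuck-at-0

Fault-free values for test 1 (a=0, b=1, c=0, d=0): M0=1, M1=0, M2=0, M3=1, giving Y=1. Observed 0.
Test 1: faults giving observed 0 are {M3 stuck-at-0}.
Only M3 stuck-at-0 is consistent with every test.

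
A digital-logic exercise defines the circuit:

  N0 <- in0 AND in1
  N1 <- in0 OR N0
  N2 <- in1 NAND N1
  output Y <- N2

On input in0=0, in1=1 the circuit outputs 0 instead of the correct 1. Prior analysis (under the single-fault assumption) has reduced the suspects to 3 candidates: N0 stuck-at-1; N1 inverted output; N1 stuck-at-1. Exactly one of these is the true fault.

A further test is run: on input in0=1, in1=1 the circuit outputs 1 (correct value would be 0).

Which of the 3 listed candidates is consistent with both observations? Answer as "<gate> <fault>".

N1 inverted output

Evaluate each candidate on input in0=1, in1=1:
  N0 stuck-at-1: N0=1 [stuck-at-1], N1=1, N2=0 → 0 — eliminated
  N1 inverted output: N0=1, N1=0 [inverted output], N2=1 → 1 — matches
  N1 stuck-at-1: N0=1, N1=1 [stuck-at-1], N2=0 → 0 — eliminated
Only N1 inverted output reproduces the observed 1.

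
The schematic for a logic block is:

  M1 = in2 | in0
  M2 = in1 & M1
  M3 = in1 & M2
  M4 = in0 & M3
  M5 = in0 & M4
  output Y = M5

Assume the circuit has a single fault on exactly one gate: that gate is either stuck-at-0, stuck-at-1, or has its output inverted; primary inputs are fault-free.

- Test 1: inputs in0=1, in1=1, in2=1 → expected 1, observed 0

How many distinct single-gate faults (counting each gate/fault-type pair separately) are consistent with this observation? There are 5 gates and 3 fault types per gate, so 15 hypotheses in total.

Fault-free: M1=1, M2=1, M3=1, M4=1, M5=1 → 1. Observed 0.
  M1: stuck-at-0, inverted output ✓; others ✗
  M2: stuck-at-0, inverted output ✓; others ✗
  M3: stuck-at-0, inverted output ✓; others ✗
  M4: stuck-at-0, inverted output ✓; others ✗
  M5: stuck-at-0, inverted output ✓; others ✗
Consistent faults: {M1 stuck-at-0, M1 inverted output, M2 stuck-at-0, M2 inverted output, M3 stuck-at-0, M3 inverted output, M4 stuck-at-0, M4 inverted output, M5 stuck-at-0, M5 inverted output} — 10 in all.

10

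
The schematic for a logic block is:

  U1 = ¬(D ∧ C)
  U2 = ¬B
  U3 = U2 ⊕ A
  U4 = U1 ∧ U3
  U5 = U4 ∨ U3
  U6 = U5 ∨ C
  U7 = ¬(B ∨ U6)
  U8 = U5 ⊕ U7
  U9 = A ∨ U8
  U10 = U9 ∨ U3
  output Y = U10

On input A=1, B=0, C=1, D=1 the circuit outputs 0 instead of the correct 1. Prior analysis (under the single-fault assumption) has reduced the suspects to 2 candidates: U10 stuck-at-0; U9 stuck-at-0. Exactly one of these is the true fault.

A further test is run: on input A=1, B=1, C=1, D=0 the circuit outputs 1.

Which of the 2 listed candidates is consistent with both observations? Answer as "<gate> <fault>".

U9 stuck-at-0

Evaluate each candidate on input A=1, B=1, C=1, D=0:
  U10 stuck-at-0: U1=1, U2=0, U3=1, U4=1, U5=1, U6=1, U7=0, U8=1, U9=1, U10=0 [stuck-at-0] → 0 — eliminated
  U9 stuck-at-0: U1=1, U2=0, U3=1, U4=1, U5=1, U6=1, U7=0, U8=1, U9=0 [stuck-at-0], U10=1 → 1 — matches
Only U9 stuck-at-0 reproduces the observed 1.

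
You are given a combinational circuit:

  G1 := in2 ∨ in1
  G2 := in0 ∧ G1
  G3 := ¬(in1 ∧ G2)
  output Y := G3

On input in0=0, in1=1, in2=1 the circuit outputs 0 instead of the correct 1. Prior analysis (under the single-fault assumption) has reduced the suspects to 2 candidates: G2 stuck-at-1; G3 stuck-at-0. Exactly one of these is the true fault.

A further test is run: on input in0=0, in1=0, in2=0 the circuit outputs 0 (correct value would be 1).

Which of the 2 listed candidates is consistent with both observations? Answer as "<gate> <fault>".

G3 stuck-at-0

Evaluate each candidate on input in0=0, in1=0, in2=0:
  G2 stuck-at-1: G1=0, G2=1 [stuck-at-1], G3=1 → 1 — eliminated
  G3 stuck-at-0: G1=0, G2=0, G3=0 [stuck-at-0] → 0 — matches
Only G3 stuck-at-0 reproduces the observed 0.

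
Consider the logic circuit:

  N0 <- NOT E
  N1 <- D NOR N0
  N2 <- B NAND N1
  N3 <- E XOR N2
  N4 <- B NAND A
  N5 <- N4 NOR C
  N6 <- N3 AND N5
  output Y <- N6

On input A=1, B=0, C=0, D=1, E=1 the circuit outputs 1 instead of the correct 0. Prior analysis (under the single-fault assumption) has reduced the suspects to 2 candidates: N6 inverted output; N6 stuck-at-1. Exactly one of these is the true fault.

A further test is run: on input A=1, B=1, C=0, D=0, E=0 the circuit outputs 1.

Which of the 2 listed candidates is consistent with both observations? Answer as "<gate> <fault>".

Evaluate each candidate on input A=1, B=1, C=0, D=0, E=0:
  N6 inverted output: N0=1, N1=0, N2=1, N3=1, N4=0, N5=1, N6=0 [inverted output] → 0 — eliminated
  N6 stuck-at-1: N0=1, N1=0, N2=1, N3=1, N4=0, N5=1, N6=1 [stuck-at-1] → 1 — matches
Only N6 stuck-at-1 reproduces the observed 1.

N6 stuck-at-1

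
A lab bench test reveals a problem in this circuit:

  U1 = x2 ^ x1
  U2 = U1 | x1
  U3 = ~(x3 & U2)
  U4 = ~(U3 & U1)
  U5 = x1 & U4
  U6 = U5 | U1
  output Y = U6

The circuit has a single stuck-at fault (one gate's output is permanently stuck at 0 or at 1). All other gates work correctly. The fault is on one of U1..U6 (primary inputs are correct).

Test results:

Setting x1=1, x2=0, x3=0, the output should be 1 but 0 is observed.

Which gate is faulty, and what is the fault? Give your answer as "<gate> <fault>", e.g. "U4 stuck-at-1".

U6 stuck-at-0

Fault-free values for test 1 (x1=1, x2=0, x3=0): U1=1, U2=1, U3=1, U4=0, U5=0, U6=1, giving Y=1. Observed 0.
Test 1: faults giving observed 0 are {U6 stuck-at-0}.
Only U6 stuck-at-0 is consistent with every test.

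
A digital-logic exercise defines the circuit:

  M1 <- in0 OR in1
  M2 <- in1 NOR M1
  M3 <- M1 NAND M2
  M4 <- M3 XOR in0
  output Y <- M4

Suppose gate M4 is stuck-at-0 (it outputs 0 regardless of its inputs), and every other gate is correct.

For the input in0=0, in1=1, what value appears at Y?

0

Propagate with M4 forced: M1=1, M2=0, M3=1, M4=0 [stuck-at-0].
So Y = 0. (Without the fault it would be 1.)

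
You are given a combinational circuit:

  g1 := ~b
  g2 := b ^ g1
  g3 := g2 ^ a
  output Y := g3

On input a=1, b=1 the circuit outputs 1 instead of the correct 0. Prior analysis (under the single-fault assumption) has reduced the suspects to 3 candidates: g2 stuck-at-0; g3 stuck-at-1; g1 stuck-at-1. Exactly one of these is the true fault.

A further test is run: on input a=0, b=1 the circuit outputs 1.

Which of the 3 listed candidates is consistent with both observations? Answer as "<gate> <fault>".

g3 stuck-at-1

Evaluate each candidate on input a=0, b=1:
  g2 stuck-at-0: g1=0, g2=0 [stuck-at-0], g3=0 → 0 — eliminated
  g3 stuck-at-1: g1=0, g2=1, g3=1 [stuck-at-1] → 1 — matches
  g1 stuck-at-1: g1=1 [stuck-at-1], g2=0, g3=0 → 0 — eliminated
Only g3 stuck-at-1 reproduces the observed 1.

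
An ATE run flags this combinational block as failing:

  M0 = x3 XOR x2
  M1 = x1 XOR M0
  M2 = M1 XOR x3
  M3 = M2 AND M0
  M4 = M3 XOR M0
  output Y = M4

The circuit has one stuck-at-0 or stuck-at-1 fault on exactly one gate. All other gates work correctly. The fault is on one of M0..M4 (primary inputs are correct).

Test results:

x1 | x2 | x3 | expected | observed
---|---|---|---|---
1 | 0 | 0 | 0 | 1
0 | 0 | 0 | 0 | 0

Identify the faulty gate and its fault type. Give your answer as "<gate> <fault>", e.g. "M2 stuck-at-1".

M0 stuck-at-1

Fault-free values for test 1 (x1=1, x2=0, x3=0): M0=0, M1=1, M2=1, M3=0, M4=0, giving Y=0. Observed 1.
Test 1: faults giving observed 1 are {M0 stuck-at-1, M3 stuck-at-1, M4 stuck-at-1}.
Test 2 (x1=0, x2=0, x3=0): fault-free M0=0, M1=0, M2=0, M3=0, M4=0 → 0; observed 0. Eliminates M3 stuck-at-1, M4 stuck-at-1.
Only M0 stuck-at-1 is consistent with every test.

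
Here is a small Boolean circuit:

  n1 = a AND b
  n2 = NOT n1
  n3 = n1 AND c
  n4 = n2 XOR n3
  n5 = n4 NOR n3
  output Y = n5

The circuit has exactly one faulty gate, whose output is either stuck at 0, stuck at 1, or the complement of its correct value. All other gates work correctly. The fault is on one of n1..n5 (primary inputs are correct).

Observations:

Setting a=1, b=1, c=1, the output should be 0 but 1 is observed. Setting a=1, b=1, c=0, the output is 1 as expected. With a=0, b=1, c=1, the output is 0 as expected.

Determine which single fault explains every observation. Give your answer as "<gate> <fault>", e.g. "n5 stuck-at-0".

Fault-free values for test 1 (a=1, b=1, c=1): n1=1, n2=0, n3=1, n4=1, n5=0, giving Y=0. Observed 1.
Test 1: faults giving observed 1 are {n3 stuck-at-0, n3 inverted output, n5 stuck-at-1, n5 inverted output}.
Test 2 (a=1, b=1, c=0): fault-free n1=1, n2=0, n3=0, n4=0, n5=1 → 1; observed 1. Eliminates n3 inverted output, n5 inverted output.
Test 3 (a=0, b=1, c=1): fault-free n1=0, n2=1, n3=0, n4=1, n5=0 → 0; observed 0. Eliminates n5 stuck-at-1.
Only n3 stuck-at-0 is consistent with every test.

n3 stuck-at-0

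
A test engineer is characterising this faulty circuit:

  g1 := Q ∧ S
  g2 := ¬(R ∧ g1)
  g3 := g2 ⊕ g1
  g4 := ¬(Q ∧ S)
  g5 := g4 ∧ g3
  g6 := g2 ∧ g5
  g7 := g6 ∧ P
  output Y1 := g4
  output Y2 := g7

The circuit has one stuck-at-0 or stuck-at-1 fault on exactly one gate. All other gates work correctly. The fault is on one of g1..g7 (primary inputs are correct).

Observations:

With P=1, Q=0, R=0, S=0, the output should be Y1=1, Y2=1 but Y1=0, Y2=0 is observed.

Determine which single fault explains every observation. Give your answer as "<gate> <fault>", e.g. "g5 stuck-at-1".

g4 stuck-at-0

Fault-free values for test 1 (P=1, Q=0, R=0, S=0): g1=0, g2=1, g3=1, g4=1, g5=1, g6=1, g7=1, giving Y1=1, Y2=1. Observed Y1=0, Y2=0.
Test 1: faults giving observed Y1=0, Y2=0 are {g4 stuck-at-0}.
Only g4 stuck-at-0 is consistent with every test.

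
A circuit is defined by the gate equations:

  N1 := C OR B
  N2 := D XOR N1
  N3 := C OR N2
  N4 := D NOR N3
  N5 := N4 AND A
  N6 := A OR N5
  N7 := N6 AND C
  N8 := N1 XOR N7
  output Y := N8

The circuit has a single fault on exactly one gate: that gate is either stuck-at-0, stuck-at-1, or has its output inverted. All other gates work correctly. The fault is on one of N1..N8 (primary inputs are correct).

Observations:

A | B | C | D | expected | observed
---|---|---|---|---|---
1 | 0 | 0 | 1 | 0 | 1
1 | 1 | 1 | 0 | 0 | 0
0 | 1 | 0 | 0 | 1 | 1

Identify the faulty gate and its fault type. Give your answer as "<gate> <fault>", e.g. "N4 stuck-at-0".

N1 stuck-at-1

Fault-free values for test 1 (A=1, B=0, C=0, D=1): N1=0, N2=1, N3=1, N4=0, N5=0, N6=1, N7=0, N8=0, giving Y=0. Observed 1.
Test 1: faults giving observed 1 are {N1 stuck-at-1, N1 inverted output, N7 stuck-at-1, N7 inverted output, N8 stuck-at-1, N8 inverted output}.
Test 2 (A=1, B=1, C=1, D=0): fault-free N1=1, N2=1, N3=1, N4=0, N5=0, N6=1, N7=1, N8=0 → 0; observed 0. Eliminates N1 inverted output, N7 inverted output, N8 stuck-at-1, N8 inverted output.
Test 3 (A=0, B=1, C=0, D=0): fault-free N1=1, N2=1, N3=1, N4=0, N5=0, N6=0, N7=0, N8=1 → 1; observed 1. Eliminates N7 stuck-at-1.
Only N1 stuck-at-1 is consistent with every test.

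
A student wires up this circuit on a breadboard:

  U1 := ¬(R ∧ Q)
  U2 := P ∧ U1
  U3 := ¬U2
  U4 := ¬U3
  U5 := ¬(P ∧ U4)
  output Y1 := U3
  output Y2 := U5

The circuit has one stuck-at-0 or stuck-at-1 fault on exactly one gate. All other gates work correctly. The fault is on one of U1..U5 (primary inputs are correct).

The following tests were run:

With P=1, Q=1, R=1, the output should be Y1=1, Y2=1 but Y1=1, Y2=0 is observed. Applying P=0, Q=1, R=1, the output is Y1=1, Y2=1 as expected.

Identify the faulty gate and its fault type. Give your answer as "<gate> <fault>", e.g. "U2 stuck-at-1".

U4 stuck-at-1

Fault-free values for test 1 (P=1, Q=1, R=1): U1=0, U2=0, U3=1, U4=0, U5=1, giving Y1=1, Y2=1. Observed Y1=1, Y2=0.
Test 1: faults giving observed Y1=1, Y2=0 are {U4 stuck-at-1, U5 stuck-at-0}.
Test 2 (P=0, Q=1, R=1): fault-free U1=0, U2=0, U3=1, U4=0, U5=1 → Y1=1, Y2=1; observed Y1=1, Y2=1. Eliminates U5 stuck-at-0.
Only U4 stuck-at-1 is consistent with every test.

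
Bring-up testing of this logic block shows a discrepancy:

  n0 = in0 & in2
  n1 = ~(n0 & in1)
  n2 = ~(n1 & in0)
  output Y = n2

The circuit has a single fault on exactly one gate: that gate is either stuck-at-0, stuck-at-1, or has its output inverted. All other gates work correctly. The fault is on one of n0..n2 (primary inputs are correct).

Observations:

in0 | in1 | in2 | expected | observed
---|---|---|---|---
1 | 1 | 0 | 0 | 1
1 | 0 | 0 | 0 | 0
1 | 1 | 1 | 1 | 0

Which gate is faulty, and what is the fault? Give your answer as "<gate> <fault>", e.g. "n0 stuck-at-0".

n0 inverted output

Fault-free values for test 1 (in0=1, in1=1, in2=0): n0=0, n1=1, n2=0, giving Y=0. Observed 1.
Test 1: faults giving observed 1 are {n0 stuck-at-1, n0 inverted output, n1 stuck-at-0, n1 inverted output, n2 stuck-at-1, n2 inverted output}.
Test 2 (in0=1, in1=0, in2=0): fault-free n0=0, n1=1, n2=0 → 0; observed 0. Eliminates n1 stuck-at-0, n1 inverted output, n2 stuck-at-1, n2 inverted output.
Test 3 (in0=1, in1=1, in2=1): fault-free n0=1, n1=0, n2=1 → 1; observed 0. Eliminates n0 stuck-at-1.
Only n0 inverted output is consistent with every test.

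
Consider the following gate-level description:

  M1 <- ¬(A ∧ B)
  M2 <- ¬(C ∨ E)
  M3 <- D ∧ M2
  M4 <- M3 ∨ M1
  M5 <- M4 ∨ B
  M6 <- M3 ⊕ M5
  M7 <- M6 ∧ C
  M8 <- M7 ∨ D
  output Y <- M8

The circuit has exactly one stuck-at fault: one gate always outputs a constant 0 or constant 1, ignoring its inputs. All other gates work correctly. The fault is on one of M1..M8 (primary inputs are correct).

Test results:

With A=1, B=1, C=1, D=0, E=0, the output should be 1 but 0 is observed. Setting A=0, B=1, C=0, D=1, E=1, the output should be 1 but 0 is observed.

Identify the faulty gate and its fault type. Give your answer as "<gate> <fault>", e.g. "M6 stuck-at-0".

M8 stuck-at-0

Fault-free values for test 1 (A=1, B=1, C=1, D=0, E=0): M1=0, M2=0, M3=0, M4=0, M5=1, M6=1, M7=1, M8=1, giving Y=1. Observed 0.
Test 1: faults giving observed 0 are {M3 stuck-at-1, M5 stuck-at-0, M6 stuck-at-0, M7 stuck-at-0, M8 stuck-at-0}.
Test 2 (A=0, B=1, C=0, D=1, E=1): fault-free M1=1, M2=0, M3=0, M4=1, M5=1, M6=1, M7=0, M8=1 → 1; observed 0. Eliminates M3 stuck-at-1, M5 stuck-at-0, M6 stuck-at-0, M7 stuck-at-0.
Only M8 stuck-at-0 is consistent with every test.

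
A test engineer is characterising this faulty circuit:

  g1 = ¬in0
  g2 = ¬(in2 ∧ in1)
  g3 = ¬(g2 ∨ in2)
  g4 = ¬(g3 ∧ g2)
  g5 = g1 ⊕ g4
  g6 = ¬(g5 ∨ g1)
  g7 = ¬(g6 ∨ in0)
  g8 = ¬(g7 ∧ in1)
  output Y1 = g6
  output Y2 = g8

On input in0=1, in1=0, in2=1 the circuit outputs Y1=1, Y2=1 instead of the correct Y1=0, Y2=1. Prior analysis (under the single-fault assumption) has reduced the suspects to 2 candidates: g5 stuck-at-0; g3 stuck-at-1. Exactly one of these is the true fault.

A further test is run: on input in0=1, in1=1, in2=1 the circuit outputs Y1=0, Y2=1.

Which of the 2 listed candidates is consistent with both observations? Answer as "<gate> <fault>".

g3 stuck-at-1

Evaluate each candidate on input in0=1, in1=1, in2=1:
  g5 stuck-at-0: g1=0, g2=0, g3=0, g4=1, g5=0 [stuck-at-0], g6=1, g7=0, g8=1 → Y1=1, Y2=1 — eliminated
  g3 stuck-at-1: g1=0, g2=0, g3=1 [stuck-at-1], g4=1, g5=1, g6=0, g7=0, g8=1 → Y1=0, Y2=1 — matches
Only g3 stuck-at-1 reproduces the observed Y1=0, Y2=1.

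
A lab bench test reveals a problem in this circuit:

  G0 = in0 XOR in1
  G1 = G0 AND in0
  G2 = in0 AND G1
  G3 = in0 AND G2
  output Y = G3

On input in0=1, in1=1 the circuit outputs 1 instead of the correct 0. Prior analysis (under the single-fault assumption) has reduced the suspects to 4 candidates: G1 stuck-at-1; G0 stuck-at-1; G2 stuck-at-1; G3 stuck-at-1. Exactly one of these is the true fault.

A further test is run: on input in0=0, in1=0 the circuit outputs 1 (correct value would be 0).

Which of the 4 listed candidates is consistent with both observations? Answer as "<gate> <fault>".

Evaluate each candidate on input in0=0, in1=0:
  G1 stuck-at-1: G0=0, G1=1 [stuck-at-1], G2=0, G3=0 → 0 — eliminated
  G0 stuck-at-1: G0=1 [stuck-at-1], G1=0, G2=0, G3=0 → 0 — eliminated
  G2 stuck-at-1: G0=0, G1=0, G2=1 [stuck-at-1], G3=0 → 0 — eliminated
  G3 stuck-at-1: G0=0, G1=0, G2=0, G3=1 [stuck-at-1] → 1 — matches
Only G3 stuck-at-1 reproduces the observed 1.

G3 stuck-at-1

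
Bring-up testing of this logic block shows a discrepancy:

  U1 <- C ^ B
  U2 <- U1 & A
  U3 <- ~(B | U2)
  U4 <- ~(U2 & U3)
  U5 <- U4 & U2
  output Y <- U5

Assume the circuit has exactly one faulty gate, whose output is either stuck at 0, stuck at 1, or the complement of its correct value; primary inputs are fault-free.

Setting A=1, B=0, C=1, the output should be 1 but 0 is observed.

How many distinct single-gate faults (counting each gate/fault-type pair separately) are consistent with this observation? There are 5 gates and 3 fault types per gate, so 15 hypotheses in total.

Fault-free: U1=1, U2=1, U3=0, U4=1, U5=1 → 1. Observed 0.
  U1: stuck-at-0, inverted output ✓; others ✗
  U2: stuck-at-0, inverted output ✓; others ✗
  U3: stuck-at-1, inverted output ✓; others ✗
  U4: stuck-at-0, inverted output ✓; others ✗
  U5: stuck-at-0, inverted output ✓; others ✗
Consistent faults: {U1 stuck-at-0, U1 inverted output, U2 stuck-at-0, U2 inverted output, U3 stuck-at-1, U3 inverted output, U4 stuck-at-0, U4 inverted output, U5 stuck-at-0, U5 inverted output} — 10 in all.

10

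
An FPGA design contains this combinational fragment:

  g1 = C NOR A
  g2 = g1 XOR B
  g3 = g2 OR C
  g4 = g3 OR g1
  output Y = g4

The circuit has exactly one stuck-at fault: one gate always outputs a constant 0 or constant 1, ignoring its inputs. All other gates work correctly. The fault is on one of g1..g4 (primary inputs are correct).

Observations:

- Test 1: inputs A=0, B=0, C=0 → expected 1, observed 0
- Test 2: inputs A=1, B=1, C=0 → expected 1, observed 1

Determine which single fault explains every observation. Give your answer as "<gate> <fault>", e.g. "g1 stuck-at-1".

Fault-free values for test 1 (A=0, B=0, C=0): g1=1, g2=1, g3=1, g4=1, giving Y=1. Observed 0.
Test 1: faults giving observed 0 are {g1 stuck-at-0, g4 stuck-at-0}.
Test 2 (A=1, B=1, C=0): fault-free g1=0, g2=1, g3=1, g4=1 → 1; observed 1. Eliminates g4 stuck-at-0.
Only g1 stuck-at-0 is consistent with every test.

g1 stuck-at-0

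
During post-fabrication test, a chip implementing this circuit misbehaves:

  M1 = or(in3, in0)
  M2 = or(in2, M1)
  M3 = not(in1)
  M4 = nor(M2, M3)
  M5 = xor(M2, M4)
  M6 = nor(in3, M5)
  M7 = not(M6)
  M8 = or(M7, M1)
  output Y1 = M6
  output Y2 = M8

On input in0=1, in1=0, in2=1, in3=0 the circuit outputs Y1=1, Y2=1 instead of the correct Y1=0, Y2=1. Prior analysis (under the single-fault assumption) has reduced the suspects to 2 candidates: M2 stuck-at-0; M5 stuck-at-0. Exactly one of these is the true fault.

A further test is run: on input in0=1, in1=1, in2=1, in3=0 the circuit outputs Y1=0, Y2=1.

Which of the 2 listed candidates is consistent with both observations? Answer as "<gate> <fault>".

Evaluate each candidate on input in0=1, in1=1, in2=1, in3=0:
  M2 stuck-at-0: M1=1, M2=0 [stuck-at-0], M3=0, M4=1, M5=1, M6=0, M7=1, M8=1 → Y1=0, Y2=1 — matches
  M5 stuck-at-0: M1=1, M2=1, M3=0, M4=0, M5=0 [stuck-at-0], M6=1, M7=0, M8=1 → Y1=1, Y2=1 — eliminated
Only M2 stuck-at-0 reproduces the observed Y1=0, Y2=1.

M2 stuck-at-0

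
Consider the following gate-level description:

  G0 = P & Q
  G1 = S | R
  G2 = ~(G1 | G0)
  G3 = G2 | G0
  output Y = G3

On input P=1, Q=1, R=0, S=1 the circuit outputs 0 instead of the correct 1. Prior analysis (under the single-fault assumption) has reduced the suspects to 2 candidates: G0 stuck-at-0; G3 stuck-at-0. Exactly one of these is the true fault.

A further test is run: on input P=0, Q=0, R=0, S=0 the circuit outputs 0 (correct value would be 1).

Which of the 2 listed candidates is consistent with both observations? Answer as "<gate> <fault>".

G3 stuck-at-0

Evaluate each candidate on input P=0, Q=0, R=0, S=0:
  G0 stuck-at-0: G0=0 [stuck-at-0], G1=0, G2=1, G3=1 → 1 — eliminated
  G3 stuck-at-0: G0=0, G1=0, G2=1, G3=0 [stuck-at-0] → 0 — matches
Only G3 stuck-at-0 reproduces the observed 0.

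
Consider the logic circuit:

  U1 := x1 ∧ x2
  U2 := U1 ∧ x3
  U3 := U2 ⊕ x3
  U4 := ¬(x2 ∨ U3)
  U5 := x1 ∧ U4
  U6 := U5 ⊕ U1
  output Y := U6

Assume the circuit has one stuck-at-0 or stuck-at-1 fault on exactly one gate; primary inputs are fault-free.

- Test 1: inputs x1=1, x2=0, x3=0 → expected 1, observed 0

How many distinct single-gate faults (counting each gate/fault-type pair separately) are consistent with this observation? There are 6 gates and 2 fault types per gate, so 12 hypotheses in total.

6

Fault-free: U1=0, U2=0, U3=0, U4=1, U5=1, U6=1 → 1. Observed 0.
  U1 stuck-at-0: output 1 ✗
  U1 stuck-at-1: output 0 ✓
  U2 stuck-at-0: output 1 ✗
  U2 stuck-at-1: output 0 ✓
  U3 stuck-at-0: output 1 ✗
  U3 stuck-at-1: output 0 ✓
  U4 stuck-at-0: output 0 ✓
  U4 stuck-at-1: output 1 ✗
  U5 stuck-at-0: output 0 ✓
  U5 stuck-at-1: output 1 ✗
  U6 stuck-at-0: output 0 ✓
  U6 stuck-at-1: output 1 ✗
Consistent faults: {U1 stuck-at-1, U2 stuck-at-1, U3 stuck-at-1, U4 stuck-at-0, U5 stuck-at-0, U6 stuck-at-0} — 6 in all.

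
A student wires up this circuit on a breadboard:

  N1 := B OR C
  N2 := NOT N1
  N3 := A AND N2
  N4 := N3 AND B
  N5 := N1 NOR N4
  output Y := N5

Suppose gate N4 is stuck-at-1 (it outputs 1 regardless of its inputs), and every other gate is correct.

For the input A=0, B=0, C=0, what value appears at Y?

Propagate with N4 forced: N1=0, N2=1, N3=0, N4=1 [stuck-at-1], N5=0.
So Y = 0. (Without the fault it would be 1.)

0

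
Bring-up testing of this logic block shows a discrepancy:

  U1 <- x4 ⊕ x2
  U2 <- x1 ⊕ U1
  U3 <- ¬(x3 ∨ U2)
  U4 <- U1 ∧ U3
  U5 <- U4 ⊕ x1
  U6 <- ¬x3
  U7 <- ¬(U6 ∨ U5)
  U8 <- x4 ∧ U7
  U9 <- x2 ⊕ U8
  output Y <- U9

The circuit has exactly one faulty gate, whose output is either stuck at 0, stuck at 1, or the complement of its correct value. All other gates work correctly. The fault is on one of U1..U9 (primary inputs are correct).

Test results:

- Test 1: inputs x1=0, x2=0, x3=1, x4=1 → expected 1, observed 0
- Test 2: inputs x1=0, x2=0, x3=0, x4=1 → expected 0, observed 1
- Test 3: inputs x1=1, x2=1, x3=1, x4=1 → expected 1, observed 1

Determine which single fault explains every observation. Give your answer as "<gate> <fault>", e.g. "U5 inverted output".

U6 inverted output

Fault-free values for test 1 (x1=0, x2=0, x3=1, x4=1): U1=1, U2=1, U3=0, U4=0, U5=0, U6=0, U7=1, U8=1, U9=1, giving Y=1. Observed 0.
Test 1: faults giving observed 0 are {U3 stuck-at-1, U3 inverted output, U4 stuck-at-1, U4 inverted output, U5 stuck-at-1, U5 inverted output, U6 stuck-at-1, U6 inverted output, U7 stuck-at-0, U7 inverted output, U8 stuck-at-0, U8 inverted output, U9 stuck-at-0, U9 inverted output}.
Test 2 (x1=0, x2=0, x3=0, x4=1): fault-free U1=1, U2=1, U3=0, U4=0, U5=0, U6=1, U7=0, U8=0, U9=0 → 0; observed 1. Eliminates U3 stuck-at-1, U3 inverted output, U4 stuck-at-1, U4 inverted output, U5 stuck-at-1, U5 inverted output, U6 stuck-at-1, U7 stuck-at-0, U8 stuck-at-0, U9 stuck-at-0.
Test 3 (x1=1, x2=1, x3=1, x4=1): fault-free U1=0, U2=1, U3=0, U4=0, U5=1, U6=0, U7=0, U8=0, U9=1 → 1; observed 1. Eliminates U7 inverted output, U8 inverted output, U9 inverted output.
Only U6 inverted output is consistent with every test.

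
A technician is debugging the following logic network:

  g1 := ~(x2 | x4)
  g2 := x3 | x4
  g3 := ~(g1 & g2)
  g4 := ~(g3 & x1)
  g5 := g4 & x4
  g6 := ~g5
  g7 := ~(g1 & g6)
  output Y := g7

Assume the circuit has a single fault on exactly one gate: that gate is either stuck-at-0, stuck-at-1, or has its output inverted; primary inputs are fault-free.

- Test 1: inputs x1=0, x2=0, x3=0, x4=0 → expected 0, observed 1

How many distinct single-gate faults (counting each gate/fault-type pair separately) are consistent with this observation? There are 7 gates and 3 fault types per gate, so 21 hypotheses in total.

Fault-free: g1=1, g2=0, g3=1, g4=1, g5=0, g6=1, g7=0 → 0. Observed 1.
  g1: stuck-at-0, inverted output ✓; others ✗
  g2: none of the 3 fault types match ✗
  g3: none of the 3 fault types match ✗
  g4: none of the 3 fault types match ✗
  g5: stuck-at-1, inverted output ✓; others ✗
  g6: stuck-at-0, inverted output ✓; others ✗
  g7: stuck-at-1, inverted output ✓; others ✗
Consistent faults: {g1 stuck-at-0, g1 inverted output, g5 stuck-at-1, g5 inverted output, g6 stuck-at-0, g6 inverted output, g7 stuck-at-1, g7 inverted output} — 8 in all.

8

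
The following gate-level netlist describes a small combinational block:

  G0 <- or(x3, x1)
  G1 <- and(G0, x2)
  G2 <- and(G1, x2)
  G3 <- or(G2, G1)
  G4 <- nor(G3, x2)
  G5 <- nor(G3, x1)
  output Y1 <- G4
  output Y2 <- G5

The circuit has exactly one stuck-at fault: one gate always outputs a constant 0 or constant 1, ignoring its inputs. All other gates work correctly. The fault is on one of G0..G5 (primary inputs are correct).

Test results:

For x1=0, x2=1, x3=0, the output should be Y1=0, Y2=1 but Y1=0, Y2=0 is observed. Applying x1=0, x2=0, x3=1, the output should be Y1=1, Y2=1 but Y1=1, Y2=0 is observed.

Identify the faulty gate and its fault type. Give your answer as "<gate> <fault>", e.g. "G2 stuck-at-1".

G5 stuck-at-0

Fault-free values for test 1 (x1=0, x2=1, x3=0): G0=0, G1=0, G2=0, G3=0, G4=0, G5=1, giving Y1=0, Y2=1. Observed Y1=0, Y2=0.
Test 1: faults giving observed Y1=0, Y2=0 are {G0 stuck-at-1, G1 stuck-at-1, G2 stuck-at-1, G3 stuck-at-1, G5 stuck-at-0}.
Test 2 (x1=0, x2=0, x3=1): fault-free G0=1, G1=0, G2=0, G3=0, G4=1, G5=1 → Y1=1, Y2=1; observed Y1=1, Y2=0. Eliminates G0 stuck-at-1, G1 stuck-at-1, G2 stuck-at-1, G3 stuck-at-1.
Only G5 stuck-at-0 is consistent with every test.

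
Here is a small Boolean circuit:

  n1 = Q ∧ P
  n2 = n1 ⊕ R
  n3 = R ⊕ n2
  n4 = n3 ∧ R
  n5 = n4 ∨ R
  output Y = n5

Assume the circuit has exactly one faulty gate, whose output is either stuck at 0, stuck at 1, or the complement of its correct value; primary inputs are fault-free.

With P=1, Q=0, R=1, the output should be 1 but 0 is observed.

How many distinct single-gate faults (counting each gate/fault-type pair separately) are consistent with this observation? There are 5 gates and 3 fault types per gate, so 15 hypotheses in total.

2

Fault-free: n1=0, n2=1, n3=0, n4=0, n5=1 → 1. Observed 0.
  n1: none of the 3 fault types match ✗
  n2: none of the 3 fault types match ✗
  n3: none of the 3 fault types match ✗
  n4: none of the 3 fault types match ✗
  n5: stuck-at-0, inverted output ✓; others ✗
Consistent faults: {n5 stuck-at-0, n5 inverted output} — 2 in all.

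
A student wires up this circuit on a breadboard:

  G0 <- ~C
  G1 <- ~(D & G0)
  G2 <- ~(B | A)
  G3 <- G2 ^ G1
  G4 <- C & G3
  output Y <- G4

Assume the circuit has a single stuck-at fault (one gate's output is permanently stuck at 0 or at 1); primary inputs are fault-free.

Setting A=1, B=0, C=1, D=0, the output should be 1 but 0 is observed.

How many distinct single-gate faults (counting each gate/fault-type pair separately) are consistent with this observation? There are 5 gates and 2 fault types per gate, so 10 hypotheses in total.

4

Fault-free: G0=0, G1=1, G2=0, G3=1, G4=1 → 1. Observed 0.
  G0 stuck-at-0: output 1 ✗
  G0 stuck-at-1: output 1 ✗
  G1 stuck-at-0: output 0 ✓
  G1 stuck-at-1: output 1 ✗
  G2 stuck-at-0: output 1 ✗
  G2 stuck-at-1: output 0 ✓
  G3 stuck-at-0: output 0 ✓
  G3 stuck-at-1: output 1 ✗
  G4 stuck-at-0: output 0 ✓
  G4 stuck-at-1: output 1 ✗
Consistent faults: {G1 stuck-at-0, G2 stuck-at-1, G3 stuck-at-0, G4 stuck-at-0} — 4 in all.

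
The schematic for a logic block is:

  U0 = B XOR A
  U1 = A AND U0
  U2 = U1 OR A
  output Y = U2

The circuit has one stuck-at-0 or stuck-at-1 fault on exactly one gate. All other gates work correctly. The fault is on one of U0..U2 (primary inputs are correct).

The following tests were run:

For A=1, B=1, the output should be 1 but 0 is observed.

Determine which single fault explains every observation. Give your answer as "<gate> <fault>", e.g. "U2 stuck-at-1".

U2 stuck-at-0

Fault-free values for test 1 (A=1, B=1): U0=0, U1=0, U2=1, giving Y=1. Observed 0.
Test 1: faults giving observed 0 are {U2 stuck-at-0}.
Only U2 stuck-at-0 is consistent with every test.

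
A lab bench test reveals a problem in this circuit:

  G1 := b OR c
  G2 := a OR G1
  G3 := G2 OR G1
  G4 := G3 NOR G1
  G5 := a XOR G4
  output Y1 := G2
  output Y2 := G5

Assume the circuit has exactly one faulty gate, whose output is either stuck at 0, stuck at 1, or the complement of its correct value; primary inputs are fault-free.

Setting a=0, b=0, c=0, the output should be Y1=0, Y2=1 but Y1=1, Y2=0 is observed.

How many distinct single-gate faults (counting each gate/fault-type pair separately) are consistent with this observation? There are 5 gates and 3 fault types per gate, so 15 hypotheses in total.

4

Fault-free: G1=0, G2=0, G3=0, G4=1, G5=1 → Y1=0, Y2=1. Observed Y1=1, Y2=0.
  G1: stuck-at-1, inverted output ✓; others ✗
  G2: stuck-at-1, inverted output ✓; others ✗
  G3: none of the 3 fault types match ✗
  G4: none of the 3 fault types match ✗
  G5: none of the 3 fault types match ✗
Consistent faults: {G1 stuck-at-1, G1 inverted output, G2 stuck-at-1, G2 inverted output} — 4 in all.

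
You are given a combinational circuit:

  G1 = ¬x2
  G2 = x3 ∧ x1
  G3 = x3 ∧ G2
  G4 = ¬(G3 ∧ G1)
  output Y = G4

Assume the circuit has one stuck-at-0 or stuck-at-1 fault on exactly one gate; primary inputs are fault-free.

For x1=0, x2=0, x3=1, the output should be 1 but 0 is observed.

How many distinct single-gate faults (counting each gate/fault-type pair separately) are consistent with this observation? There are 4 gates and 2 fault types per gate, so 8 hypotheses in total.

Fault-free: G1=1, G2=0, G3=0, G4=1 → 1. Observed 0.
  G1 stuck-at-0: output 1 ✗
  G1 stuck-at-1: output 1 ✗
  G2 stuck-at-0: output 1 ✗
  G2 stuck-at-1: output 0 ✓
  G3 stuck-at-0: output 1 ✗
  G3 stuck-at-1: output 0 ✓
  G4 stuck-at-0: output 0 ✓
  G4 stuck-at-1: output 1 ✗
Consistent faults: {G2 stuck-at-1, G3 stuck-at-1, G4 stuck-at-0} — 3 in all.

3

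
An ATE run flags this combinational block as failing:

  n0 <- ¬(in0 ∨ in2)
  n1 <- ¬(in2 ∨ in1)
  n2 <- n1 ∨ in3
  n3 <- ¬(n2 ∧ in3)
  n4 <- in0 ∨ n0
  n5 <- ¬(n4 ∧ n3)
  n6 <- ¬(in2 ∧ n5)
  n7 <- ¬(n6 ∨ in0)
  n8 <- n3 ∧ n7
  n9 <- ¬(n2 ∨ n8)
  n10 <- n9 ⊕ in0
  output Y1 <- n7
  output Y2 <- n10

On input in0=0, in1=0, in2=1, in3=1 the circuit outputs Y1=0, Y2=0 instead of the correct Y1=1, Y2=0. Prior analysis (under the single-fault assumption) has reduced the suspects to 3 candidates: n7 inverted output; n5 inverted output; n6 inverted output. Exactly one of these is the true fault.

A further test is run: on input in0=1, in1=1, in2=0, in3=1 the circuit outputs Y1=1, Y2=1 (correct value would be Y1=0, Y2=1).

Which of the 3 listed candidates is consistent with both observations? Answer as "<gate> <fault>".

n7 inverted output

Evaluate each candidate on input in0=1, in1=1, in2=0, in3=1:
  n7 inverted output: n0=0, n1=0, n2=1, n3=0, n4=1, n5=1, n6=1, n7=1 [inverted output], n8=0, n9=0, n10=1 → Y1=1, Y2=1 — matches
  n5 inverted output: n0=0, n1=0, n2=1, n3=0, n4=1, n5=0 [inverted output], n6=1, n7=0, n8=0, n9=0, n10=1 → Y1=0, Y2=1 — eliminated
  n6 inverted output: n0=0, n1=0, n2=1, n3=0, n4=1, n5=1, n6=0 [inverted output], n7=0, n8=0, n9=0, n10=1 → Y1=0, Y2=1 — eliminated
Only n7 inverted output reproduces the observed Y1=1, Y2=1.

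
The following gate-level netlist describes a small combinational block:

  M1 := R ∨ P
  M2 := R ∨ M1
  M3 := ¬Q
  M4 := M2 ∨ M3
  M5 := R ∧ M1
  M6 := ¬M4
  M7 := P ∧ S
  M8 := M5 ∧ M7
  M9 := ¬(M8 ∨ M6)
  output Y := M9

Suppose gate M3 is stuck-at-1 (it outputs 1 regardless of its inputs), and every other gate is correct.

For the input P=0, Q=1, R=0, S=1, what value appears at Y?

1

Propagate with M3 forced: M1=0, M2=0, M3=1 [stuck-at-1], M4=1, M5=0, M6=0, M7=0, M8=0, M9=1.
So Y = 1. (Without the fault it would be 0.)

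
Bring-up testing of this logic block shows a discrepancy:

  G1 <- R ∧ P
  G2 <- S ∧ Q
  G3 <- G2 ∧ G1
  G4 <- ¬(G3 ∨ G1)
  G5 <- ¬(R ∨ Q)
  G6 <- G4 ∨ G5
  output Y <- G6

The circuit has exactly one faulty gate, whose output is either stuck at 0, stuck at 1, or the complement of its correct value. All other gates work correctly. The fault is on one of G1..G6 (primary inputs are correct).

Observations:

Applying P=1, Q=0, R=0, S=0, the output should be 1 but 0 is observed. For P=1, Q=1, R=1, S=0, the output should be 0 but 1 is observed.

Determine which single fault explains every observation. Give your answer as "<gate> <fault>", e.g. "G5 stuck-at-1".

G6 inverted output

Fault-free values for test 1 (P=1, Q=0, R=0, S=0): G1=0, G2=0, G3=0, G4=1, G5=1, G6=1, giving Y=1. Observed 0.
Test 1: faults giving observed 0 are {G6 stuck-at-0, G6 inverted output}.
Test 2 (P=1, Q=1, R=1, S=0): fault-free G1=1, G2=0, G3=0, G4=0, G5=0, G6=0 → 0; observed 1. Eliminates G6 stuck-at-0.
Only G6 inverted output is consistent with every test.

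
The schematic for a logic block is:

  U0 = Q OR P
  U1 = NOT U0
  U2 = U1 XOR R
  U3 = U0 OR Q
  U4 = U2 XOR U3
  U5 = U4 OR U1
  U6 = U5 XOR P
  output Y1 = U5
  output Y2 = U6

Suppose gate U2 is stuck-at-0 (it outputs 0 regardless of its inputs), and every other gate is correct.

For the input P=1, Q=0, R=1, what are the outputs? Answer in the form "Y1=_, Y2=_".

Propagate with U2 forced: U0=1, U1=0, U2=0 [stuck-at-0], U3=1, U4=1, U5=1, U6=0.
So the outputs are Y1=1, Y2=0. (Without the fault they would be Y1=0, Y2=1.)

Y1=1, Y2=0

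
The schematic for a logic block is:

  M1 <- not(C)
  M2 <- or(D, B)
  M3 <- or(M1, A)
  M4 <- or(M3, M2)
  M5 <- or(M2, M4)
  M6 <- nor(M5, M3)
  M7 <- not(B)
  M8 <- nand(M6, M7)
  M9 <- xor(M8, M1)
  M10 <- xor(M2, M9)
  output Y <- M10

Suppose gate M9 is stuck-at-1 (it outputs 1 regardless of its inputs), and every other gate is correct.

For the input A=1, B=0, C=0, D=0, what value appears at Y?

Propagate with M9 forced: M1=1, M2=0, M3=1, M4=1, M5=1, M6=0, M7=1, M8=1, M9=1 [stuck-at-1], M10=1.
So Y = 1. (Without the fault it would be 0.)

1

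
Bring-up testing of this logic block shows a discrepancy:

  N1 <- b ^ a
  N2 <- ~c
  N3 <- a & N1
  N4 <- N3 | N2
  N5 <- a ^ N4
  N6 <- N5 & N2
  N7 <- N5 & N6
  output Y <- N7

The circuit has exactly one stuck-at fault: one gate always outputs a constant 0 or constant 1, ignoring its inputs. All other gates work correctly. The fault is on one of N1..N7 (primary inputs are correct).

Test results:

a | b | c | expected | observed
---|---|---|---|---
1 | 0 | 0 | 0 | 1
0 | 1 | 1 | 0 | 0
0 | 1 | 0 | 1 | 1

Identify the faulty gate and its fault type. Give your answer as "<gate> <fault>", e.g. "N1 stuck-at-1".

N5 stuck-at-1

Fault-free values for test 1 (a=1, b=0, c=0): N1=1, N2=1, N3=1, N4=1, N5=0, N6=0, N7=0, giving Y=0. Observed 1.
Test 1: faults giving observed 1 are {N4 stuck-at-0, N5 stuck-at-1, N7 stuck-at-1}.
Test 2 (a=0, b=1, c=1): fault-free N1=1, N2=0, N3=0, N4=0, N5=0, N6=0, N7=0 → 0; observed 0. Eliminates N7 stuck-at-1.
Test 3 (a=0, b=1, c=0): fault-free N1=1, N2=1, N3=0, N4=1, N5=1, N6=1, N7=1 → 1; observed 1. Eliminates N4 stuck-at-0.
Only N5 stuck-at-1 is consistent with every test.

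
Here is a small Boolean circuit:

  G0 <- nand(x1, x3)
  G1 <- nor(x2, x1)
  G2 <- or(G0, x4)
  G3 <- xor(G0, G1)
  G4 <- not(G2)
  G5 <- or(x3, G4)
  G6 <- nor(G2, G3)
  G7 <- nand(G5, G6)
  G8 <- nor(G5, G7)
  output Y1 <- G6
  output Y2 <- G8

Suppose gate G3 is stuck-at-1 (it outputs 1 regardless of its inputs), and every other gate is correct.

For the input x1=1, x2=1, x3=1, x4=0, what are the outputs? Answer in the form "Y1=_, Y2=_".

Propagate with G3 forced: G0=0, G1=0, G2=0, G3=1 [stuck-at-1], G4=1, G5=1, G6=0, G7=1, G8=0.
So the outputs are Y1=0, Y2=0. (Without the fault they would be Y1=1, Y2=0.)

Y1=0, Y2=0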